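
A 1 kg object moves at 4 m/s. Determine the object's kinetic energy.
KE = ½mv² = ½(1)(4)² = 8.0 J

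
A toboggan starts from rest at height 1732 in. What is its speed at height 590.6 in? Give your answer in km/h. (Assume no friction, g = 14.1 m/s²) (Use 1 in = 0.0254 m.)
Convert to SI: h₁−h₂ = 28.9916 m
mgh₁ = mgh₂ + ½mv² ⇒ v = √(2g(h₁−h₂)) = √(2·14.1·28.9916) = 28.593 m/s = 102.9 km/h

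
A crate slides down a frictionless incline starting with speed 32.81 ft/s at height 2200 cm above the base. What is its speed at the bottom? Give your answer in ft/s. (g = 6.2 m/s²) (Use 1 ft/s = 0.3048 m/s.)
Convert to SI: v₀ = 10.0005 m/s, h = 22.0 m
½mv₀² + mgh = ½mv² ⇒ v = √(v₀² + 2gh) = √(10.0005² + 2·6.2·22.0) = 19.3083 m/s = 63.35 ft/s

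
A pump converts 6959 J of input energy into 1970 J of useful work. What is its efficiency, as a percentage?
η = W_out/W_in = 1970/6959 = 28.31%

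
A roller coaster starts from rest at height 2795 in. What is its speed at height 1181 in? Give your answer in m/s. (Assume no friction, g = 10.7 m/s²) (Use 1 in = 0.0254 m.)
Convert to SI: h₁−h₂ = 40.9956 m
mgh₁ = mgh₂ + ½mv² ⇒ v = √(2g(h₁−h₂)) = √(2·10.7·40.9956) = 29.62 m/s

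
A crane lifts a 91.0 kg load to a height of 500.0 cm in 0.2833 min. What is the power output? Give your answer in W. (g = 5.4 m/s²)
Convert to SI: m = 91.0 kg, h = 5.0 m, t = 16.998 s
P = mgh/t = (91.0)(5.4)(5.0)/16.998 = 144.5 W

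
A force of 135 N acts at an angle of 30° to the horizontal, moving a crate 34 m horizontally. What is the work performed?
W = F·d·cosθ = (135)(34)cos(30°) = 3975 J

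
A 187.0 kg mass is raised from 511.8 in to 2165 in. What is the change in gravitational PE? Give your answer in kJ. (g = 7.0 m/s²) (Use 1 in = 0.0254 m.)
Convert to SI: m = 187.0 kg, Δh = 41.9913 m
ΔPE = mgΔh = (187.0)(7.0)(41.9913) = 54966.6 J = 54.97 kJ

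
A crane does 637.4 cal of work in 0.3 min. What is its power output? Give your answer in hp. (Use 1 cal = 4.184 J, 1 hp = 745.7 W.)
Convert to SI: W = 2666.88 J, t = 18.0 s
P = W/t = 2666.88/18.0 = 148.16 W = 0.1987 hp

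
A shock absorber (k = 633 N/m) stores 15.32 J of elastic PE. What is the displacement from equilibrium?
x = √(2·PE/k) = √(2·15.32/633) = 0.22 m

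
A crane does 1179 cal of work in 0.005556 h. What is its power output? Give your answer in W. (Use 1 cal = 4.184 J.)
Convert to SI: W = 4932.94 J, t = 20.0016 s
P = W/t = 4932.94/20.0016 = 246.6 W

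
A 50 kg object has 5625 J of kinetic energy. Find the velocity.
v = √(2·KE/m) = √(2·5625/50) = 15.0 m/s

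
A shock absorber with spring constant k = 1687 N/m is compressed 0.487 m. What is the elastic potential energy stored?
PE = ½kx² = ½(1687)(0.487)² = 200.1 J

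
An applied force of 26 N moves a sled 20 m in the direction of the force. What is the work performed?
W = F·d = (26)(20) = 520.0 J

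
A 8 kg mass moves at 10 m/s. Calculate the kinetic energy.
KE = ½mv² = ½(8)(10)² = 400.0 J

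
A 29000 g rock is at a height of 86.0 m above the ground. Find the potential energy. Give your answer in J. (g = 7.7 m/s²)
Convert to SI: m = 29.0 kg, h = 86.0 m
PE = mgh = (29.0)(7.7)(86.0) = 19200 J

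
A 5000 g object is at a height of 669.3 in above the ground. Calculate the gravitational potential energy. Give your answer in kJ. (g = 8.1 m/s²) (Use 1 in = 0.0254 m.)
Convert to SI: m = 5.0 kg, h = 17.0002 m
PE = mgh = (5.0)(8.1)(17.0002) = 688.509 J = 0.6885 kJ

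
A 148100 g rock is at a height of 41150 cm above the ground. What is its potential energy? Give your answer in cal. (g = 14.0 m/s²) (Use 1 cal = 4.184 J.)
Convert to SI: m = 148.1 kg, h = 411.5 m
PE = mgh = (148.1)(14.0)(411.5) = 853204 J = 203900 cal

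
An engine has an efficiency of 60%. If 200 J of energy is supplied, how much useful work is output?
W_out = η·W_in = 0.6·200 = 120.0 J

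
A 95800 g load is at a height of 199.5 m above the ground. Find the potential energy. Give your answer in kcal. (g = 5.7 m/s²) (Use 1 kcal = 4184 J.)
Convert to SI: m = 95.8 kg, h = 199.5 m
PE = mgh = (95.8)(5.7)(199.5) = 108939 J = 26.04 kcal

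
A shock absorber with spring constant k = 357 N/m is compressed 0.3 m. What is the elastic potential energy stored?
PE = ½kx² = ½(357)(0.3)² = 16.07 J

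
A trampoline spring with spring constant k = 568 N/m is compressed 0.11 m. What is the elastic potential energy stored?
PE = ½kx² = ½(568)(0.11)² = 3.436 J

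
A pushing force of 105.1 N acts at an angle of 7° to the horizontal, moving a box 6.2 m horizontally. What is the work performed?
W = F·d·cosθ = (105.1)(6.2)cos(7°) = 646.8 J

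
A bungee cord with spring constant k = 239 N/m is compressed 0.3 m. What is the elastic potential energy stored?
PE = ½kx² = ½(239)(0.3)² = 10.76 J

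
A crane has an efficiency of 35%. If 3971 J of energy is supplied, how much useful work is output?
W_out = η·W_in = 0.35·3971 = 1389.85 J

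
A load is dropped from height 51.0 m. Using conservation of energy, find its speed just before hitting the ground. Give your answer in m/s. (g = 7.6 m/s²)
mgh = ½mv² ⇒ v = √(2gh) = √(2·7.6·51.0) = 27.84 m/s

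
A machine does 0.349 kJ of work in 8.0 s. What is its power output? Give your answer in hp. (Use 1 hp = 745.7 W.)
Convert to SI: W = 349.0 J, t = 8.0 s
P = W/t = 349.0/8.0 = 43.625 W = 0.0585 hp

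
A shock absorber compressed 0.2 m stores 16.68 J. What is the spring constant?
k = 2·PE/x² = 2·16.68/(0.2)² = 834.0 N/m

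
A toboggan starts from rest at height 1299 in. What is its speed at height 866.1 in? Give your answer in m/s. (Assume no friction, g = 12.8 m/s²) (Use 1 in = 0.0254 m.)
Convert to SI: h₁−h₂ = 10.9957 m
mgh₁ = mgh₂ + ½mv² ⇒ v = √(2g(h₁−h₂)) = √(2·12.8·10.9957) = 16.78 m/s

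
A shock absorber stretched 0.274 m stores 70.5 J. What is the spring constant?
k = 2·PE/x² = 2·70.5/(0.274)² = 1878 N/m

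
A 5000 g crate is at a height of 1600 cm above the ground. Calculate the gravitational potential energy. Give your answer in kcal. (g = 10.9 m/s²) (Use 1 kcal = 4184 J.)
Convert to SI: m = 5.0 kg, h = 16.0 m
PE = mgh = (5.0)(10.9)(16.0) = 872.0 J = 0.2084 kcal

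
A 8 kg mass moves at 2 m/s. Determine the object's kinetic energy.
KE = ½mv² = ½(8)(2)² = 16.0 J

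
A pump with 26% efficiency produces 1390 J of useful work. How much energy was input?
W_in = W_out/η = 1390/0.26 = 5346 J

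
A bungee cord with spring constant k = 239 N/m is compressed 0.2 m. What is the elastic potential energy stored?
PE = ½kx² = ½(239)(0.2)² = 4.78 J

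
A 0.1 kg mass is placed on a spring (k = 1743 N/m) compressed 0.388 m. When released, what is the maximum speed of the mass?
½kx² = ½mv² ⇒ v = x√(k/m) = (0.388)√(1743/0.1) = 51.22 m/s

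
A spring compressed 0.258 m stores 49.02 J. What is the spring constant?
k = 2·PE/x² = 2·49.02/(0.258)² = 1473 N/m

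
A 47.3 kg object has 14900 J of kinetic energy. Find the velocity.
v = √(2·KE/m) = √(2·14900/47.3) = 25.1 m/s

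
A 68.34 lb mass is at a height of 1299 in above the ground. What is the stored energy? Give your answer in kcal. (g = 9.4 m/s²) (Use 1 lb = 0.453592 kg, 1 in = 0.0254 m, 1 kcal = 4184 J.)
Convert to SI: m = 30.9985 kg, h = 32.9946 m
PE = mgh = (30.9985)(9.4)(32.9946) = 9614.15 J = 2.298 kcal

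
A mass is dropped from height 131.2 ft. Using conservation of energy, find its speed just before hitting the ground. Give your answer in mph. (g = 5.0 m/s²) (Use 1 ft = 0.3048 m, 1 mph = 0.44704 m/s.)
Convert to SI: h = 39.9898 m
mgh = ½mv² ⇒ v = √(2gh) = √(2·5.0·39.9898) = 19.9974 m/s = 44.73 mph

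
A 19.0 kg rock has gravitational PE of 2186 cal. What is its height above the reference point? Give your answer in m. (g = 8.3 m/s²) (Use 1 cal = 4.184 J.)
Convert to SI: m = 19.0 kg, PE = 9146.22 J
h = PE/(mg) = 9146.22/(19.0·8.3) = 58.0 m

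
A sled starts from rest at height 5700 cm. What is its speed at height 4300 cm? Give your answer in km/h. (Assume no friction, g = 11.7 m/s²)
Convert to SI: h₁−h₂ = 14.0 m
mgh₁ = mgh₂ + ½mv² ⇒ v = √(2g(h₁−h₂)) = √(2·11.7·14.0) = 18.0997 m/s = 65.16 km/h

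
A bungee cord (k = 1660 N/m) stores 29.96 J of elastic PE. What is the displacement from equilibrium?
x = √(2·PE/k) = √(2·29.96/1660) = 0.19 m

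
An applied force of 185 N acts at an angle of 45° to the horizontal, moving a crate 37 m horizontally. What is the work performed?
W = F·d·cosθ = (185)(37)cos(45°) = 4840 J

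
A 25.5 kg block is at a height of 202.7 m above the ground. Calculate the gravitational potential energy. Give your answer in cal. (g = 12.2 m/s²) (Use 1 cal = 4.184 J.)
PE = mgh = (25.5)(12.2)(202.7) = 63060.0 J = 15070 cal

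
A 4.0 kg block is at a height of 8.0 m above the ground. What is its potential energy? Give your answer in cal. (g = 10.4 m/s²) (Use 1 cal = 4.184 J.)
PE = mgh = (4.0)(10.4)(8.0) = 332.8 J = 79.54 cal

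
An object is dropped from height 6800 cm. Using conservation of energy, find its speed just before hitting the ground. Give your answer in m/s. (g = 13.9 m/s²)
Convert to SI: h = 68.0 m
mgh = ½mv² ⇒ v = √(2gh) = √(2·13.9·68.0) = 43.48 m/s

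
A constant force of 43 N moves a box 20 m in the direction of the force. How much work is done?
W = F·d = (43)(20) = 860.0 J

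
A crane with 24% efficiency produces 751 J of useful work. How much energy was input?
W_in = W_out/η = 751/0.24 = 3129 J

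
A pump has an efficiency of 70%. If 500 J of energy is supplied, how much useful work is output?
W_out = η·W_in = 0.7·500 = 350.0 J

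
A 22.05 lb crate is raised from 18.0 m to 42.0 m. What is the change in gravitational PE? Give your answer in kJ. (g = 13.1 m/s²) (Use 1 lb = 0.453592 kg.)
Convert to SI: m = 10.0017 kg, Δh = 24.0 m
ΔPE = mgΔh = (10.0017)(13.1)(24.0) = 3144.54 J = 3.145 kJ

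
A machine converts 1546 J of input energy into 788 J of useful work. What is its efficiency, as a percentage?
η = W_out/W_in = 788/1546 = 50.97%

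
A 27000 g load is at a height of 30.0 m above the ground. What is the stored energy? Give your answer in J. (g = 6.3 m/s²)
Convert to SI: m = 27.0 kg, h = 30.0 m
PE = mgh = (27.0)(6.3)(30.0) = 5103 J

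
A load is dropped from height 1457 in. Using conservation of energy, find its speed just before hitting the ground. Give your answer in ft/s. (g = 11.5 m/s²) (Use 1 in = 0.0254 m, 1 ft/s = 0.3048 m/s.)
Convert to SI: h = 37.0078 m
mgh = ½mv² ⇒ v = √(2gh) = √(2·11.5·37.0078) = 29.175 m/s = 95.72 ft/s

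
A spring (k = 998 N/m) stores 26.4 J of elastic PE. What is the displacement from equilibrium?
x = √(2·PE/k) = √(2·26.4/998) = 0.23 m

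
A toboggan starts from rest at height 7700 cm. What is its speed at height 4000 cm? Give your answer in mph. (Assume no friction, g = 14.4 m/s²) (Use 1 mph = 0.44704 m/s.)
Convert to SI: h₁−h₂ = 37.0 m
mgh₁ = mgh₂ + ½mv² ⇒ v = √(2g(h₁−h₂)) = √(2·14.4·37.0) = 32.6435 m/s = 73.02 mph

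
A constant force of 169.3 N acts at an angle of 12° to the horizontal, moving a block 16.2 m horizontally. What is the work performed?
W = F·d·cosθ = (169.3)(16.2)cos(12°) = 2683 J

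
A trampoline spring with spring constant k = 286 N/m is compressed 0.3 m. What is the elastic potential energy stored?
PE = ½kx² = ½(286)(0.3)² = 12.87 J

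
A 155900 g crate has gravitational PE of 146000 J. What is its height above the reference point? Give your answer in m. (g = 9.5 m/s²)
Convert to SI: m = 155.9 kg, PE = 146000 J
h = PE/(mg) = 146000/(155.9·9.5) = 98.58 m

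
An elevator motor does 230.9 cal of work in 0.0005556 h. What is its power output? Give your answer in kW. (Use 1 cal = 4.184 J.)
Convert to SI: W = 966.086 J, t = 2.00016 s
P = W/t = 966.086/2.00016 = 483.004 W = 0.483 kW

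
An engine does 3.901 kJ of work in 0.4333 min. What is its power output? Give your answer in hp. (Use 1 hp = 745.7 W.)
Convert to SI: W = 3901.0 J, t = 25.998 s
P = W/t = 3901.0/25.998 = 150.05 W = 0.2012 hp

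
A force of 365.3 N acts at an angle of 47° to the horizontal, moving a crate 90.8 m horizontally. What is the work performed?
W = F·d·cosθ = (365.3)(90.8)cos(47°) = 22620 J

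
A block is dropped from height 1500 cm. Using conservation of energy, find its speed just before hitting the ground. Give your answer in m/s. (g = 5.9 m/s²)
Convert to SI: h = 15.0 m
mgh = ½mv² ⇒ v = √(2gh) = √(2·5.9·15.0) = 13.3 m/s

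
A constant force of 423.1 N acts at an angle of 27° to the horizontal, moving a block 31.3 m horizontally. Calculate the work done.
W = F·d·cosθ = (423.1)(31.3)cos(27°) = 11800 J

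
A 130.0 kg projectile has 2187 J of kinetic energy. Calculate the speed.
v = √(2·KE/m) = √(2·2187/130.0) = 5.801 m/s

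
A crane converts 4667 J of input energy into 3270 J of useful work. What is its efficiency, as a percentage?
η = W_out/W_in = 3270/4667 = 70.07%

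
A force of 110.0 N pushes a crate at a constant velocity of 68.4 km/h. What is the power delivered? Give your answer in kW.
Convert to SI: F = 110.0 N, v = 19.0 m/s
P = Fv = (110.0)(19.0) = 2090.0 W = 2.09 kW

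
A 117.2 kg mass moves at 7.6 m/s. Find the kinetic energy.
KE = ½mv² = ½(117.2)(7.6)² = 3385 J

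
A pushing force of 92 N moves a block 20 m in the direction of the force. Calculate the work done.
W = F·d = (92)(20) = 1840 J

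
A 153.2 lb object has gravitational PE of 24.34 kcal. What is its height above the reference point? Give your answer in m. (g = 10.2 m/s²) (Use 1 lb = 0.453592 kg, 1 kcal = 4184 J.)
Convert to SI: m = 69.4903 kg, PE = 101839 J
h = PE/(mg) = 101839/(69.4903·10.2) = 143.7 m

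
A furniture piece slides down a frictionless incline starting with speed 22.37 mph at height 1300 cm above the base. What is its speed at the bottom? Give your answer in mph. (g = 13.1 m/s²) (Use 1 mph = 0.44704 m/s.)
Convert to SI: v₀ = 10.0003 m/s, h = 13.0 m
½mv₀² + mgh = ½mv² ⇒ v = √(v₀² + 2gh) = √(10.0003² + 2·13.1·13.0) = 20.9906 m/s = 46.95 mph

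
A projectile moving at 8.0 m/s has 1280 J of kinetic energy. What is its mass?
m = 2·KE/v² = 2·1280/(8.0)² = 40.0 kg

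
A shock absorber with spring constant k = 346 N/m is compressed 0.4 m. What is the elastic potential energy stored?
PE = ½kx² = ½(346)(0.4)² = 27.68 J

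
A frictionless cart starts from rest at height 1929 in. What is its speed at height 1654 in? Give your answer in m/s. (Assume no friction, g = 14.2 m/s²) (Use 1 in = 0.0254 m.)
Convert to SI: h₁−h₂ = 6.985 m
mgh₁ = mgh₂ + ½mv² ⇒ v = √(2g(h₁−h₂)) = √(2·14.2·6.985) = 14.08 m/s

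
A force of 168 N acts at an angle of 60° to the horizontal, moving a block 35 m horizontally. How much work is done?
W = F·d·cosθ = (168)(35)cos(60°) = 2940 J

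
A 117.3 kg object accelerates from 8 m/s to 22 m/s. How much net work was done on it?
W = ΔKE = ½m(v₂² − v₁²) = ½(117.3)(22² − 8²) = 24633.0 J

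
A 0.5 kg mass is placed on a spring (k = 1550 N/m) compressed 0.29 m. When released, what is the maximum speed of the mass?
½kx² = ½mv² ⇒ v = x√(k/m) = (0.29)√(1550/0.5) = 16.15 m/s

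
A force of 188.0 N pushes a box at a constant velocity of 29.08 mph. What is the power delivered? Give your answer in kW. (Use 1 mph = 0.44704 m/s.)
Convert to SI: F = 188.0 N, v = 12.9999 m/s
P = Fv = (188.0)(12.9999) = 2443.99 W = 2.444 kW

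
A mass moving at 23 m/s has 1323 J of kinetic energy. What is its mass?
m = 2·KE/v² = 2·1323/(23)² = 5.002 kg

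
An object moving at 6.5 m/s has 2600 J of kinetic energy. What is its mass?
m = 2·KE/v² = 2·2600/(6.5)² = 123.1 kg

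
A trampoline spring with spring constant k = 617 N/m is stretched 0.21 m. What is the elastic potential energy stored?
PE = ½kx² = ½(617)(0.21)² = 13.6 J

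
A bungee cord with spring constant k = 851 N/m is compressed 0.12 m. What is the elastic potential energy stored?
PE = ½kx² = ½(851)(0.12)² = 6.127 J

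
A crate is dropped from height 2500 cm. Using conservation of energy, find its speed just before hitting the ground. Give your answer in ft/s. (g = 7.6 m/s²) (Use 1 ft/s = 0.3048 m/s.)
Convert to SI: h = 25.0 m
mgh = ½mv² ⇒ v = √(2gh) = √(2·7.6·25.0) = 19.4936 m/s = 63.96 ft/s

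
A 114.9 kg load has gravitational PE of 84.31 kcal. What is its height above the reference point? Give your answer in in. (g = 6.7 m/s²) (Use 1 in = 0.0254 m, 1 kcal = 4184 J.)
Convert to SI: m = 114.9 kg, PE = 352753 J
h = PE/(mg) = 352753/(114.9·6.7) = 458.222 m = 18040 in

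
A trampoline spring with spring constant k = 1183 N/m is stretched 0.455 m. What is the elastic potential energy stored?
PE = ½kx² = ½(1183)(0.455)² = 122.5 J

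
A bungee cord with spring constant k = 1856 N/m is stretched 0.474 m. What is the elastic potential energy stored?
PE = ½kx² = ½(1856)(0.474)² = 208.5 J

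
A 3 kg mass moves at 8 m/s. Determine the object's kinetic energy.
KE = ½mv² = ½(3)(8)² = 96.0 J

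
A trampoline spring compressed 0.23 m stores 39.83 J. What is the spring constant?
k = 2·PE/x² = 2·39.83/(0.23)² = 1506 N/m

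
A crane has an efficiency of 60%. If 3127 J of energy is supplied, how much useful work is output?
W_out = η·W_in = 0.6·3127 = 1876.2 J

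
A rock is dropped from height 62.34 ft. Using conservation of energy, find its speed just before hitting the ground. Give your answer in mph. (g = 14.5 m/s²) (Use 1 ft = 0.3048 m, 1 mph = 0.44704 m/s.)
Convert to SI: h = 19.0012 m
mgh = ½mv² ⇒ v = √(2gh) = √(2·14.5·19.0012) = 23.4742 m/s = 52.51 mph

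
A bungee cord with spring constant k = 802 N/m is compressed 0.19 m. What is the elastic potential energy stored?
PE = ½kx² = ½(802)(0.19)² = 14.48 J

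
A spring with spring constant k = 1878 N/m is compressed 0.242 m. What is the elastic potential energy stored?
PE = ½kx² = ½(1878)(0.242)² = 54.99 J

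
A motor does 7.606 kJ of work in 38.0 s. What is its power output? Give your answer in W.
Convert to SI: W = 7606.0 J, t = 38.0 s
P = W/t = 7606.0/38.0 = 200.2 W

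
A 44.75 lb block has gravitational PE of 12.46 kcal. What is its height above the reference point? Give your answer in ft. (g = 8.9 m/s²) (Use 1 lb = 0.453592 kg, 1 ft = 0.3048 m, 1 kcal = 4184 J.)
Convert to SI: m = 20.2982 kg, PE = 52132.6 J
h = PE/(mg) = 52132.6/(20.2982·8.9) = 288.577 m = 946.8 ft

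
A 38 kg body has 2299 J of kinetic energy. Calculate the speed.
v = √(2·KE/m) = √(2·2299/38) = 11.0 m/s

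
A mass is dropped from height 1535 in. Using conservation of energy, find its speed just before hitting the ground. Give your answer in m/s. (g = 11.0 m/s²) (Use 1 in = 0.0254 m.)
Convert to SI: h = 38.989 m
mgh = ½mv² ⇒ v = √(2gh) = √(2·11.0·38.989) = 29.29 m/s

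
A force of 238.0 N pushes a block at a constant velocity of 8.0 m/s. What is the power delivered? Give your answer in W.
P = Fv = (238.0)(8.0) = 1904 W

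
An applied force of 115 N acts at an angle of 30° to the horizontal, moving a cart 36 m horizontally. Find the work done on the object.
W = F·d·cosθ = (115)(36)cos(30°) = 3585 J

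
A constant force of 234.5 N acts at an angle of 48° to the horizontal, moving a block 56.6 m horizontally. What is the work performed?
W = F·d·cosθ = (234.5)(56.6)cos(48°) = 8881 J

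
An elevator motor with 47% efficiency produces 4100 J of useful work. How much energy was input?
W_in = W_out/η = 4100/0.47 = 8723 J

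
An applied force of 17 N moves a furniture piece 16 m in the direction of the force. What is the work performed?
W = F·d = (17)(16) = 272.0 J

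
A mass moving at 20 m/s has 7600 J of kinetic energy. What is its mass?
m = 2·KE/v² = 2·7600/(20)² = 38.0 kg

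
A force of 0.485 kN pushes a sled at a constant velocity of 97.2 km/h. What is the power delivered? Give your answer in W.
Convert to SI: F = 485.0 N, v = 27.0 m/s
P = Fv = (485.0)(27.0) = 13100 W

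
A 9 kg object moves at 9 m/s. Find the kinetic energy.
KE = ½mv² = ½(9)(9)² = 364.5 J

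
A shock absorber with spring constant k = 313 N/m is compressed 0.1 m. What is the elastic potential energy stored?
PE = ½kx² = ½(313)(0.1)² = 1.565 J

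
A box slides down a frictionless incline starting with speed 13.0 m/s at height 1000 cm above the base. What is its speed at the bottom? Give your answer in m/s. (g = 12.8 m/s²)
Convert to SI: v₀ = 13.0 m/s, h = 10.0 m
½mv₀² + mgh = ½mv² ⇒ v = √(v₀² + 2gh) = √(13.0² + 2·12.8·10.0) = 20.62 m/s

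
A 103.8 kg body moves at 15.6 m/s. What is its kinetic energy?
KE = ½mv² = ½(103.8)(15.6)² = 12630 J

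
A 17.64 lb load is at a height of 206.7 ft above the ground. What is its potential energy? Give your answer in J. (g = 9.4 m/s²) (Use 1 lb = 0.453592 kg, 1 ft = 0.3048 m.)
Convert to SI: m = 8.00136 kg, h = 63.0022 m
PE = mgh = (8.00136)(9.4)(63.0022) = 4739 J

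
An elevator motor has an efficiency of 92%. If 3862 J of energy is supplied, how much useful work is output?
W_out = η·W_in = 0.92·3862 = 3553.04 J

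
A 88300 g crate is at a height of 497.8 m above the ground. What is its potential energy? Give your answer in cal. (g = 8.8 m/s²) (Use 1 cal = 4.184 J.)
Convert to SI: m = 88.3 kg, h = 497.8 m
PE = mgh = (88.3)(8.8)(497.8) = 386811 J = 92450 cal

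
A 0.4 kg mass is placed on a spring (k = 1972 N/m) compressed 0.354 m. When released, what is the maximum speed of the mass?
½kx² = ½mv² ⇒ v = x√(k/m) = (0.354)√(1972/0.4) = 24.86 m/s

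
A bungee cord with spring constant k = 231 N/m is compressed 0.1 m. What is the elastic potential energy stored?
PE = ½kx² = ½(231)(0.1)² = 1.155 J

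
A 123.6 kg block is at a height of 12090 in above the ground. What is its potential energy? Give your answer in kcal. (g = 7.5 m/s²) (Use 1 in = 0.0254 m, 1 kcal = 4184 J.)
Convert to SI: m = 123.6 kg, h = 307.086 m
PE = mgh = (123.6)(7.5)(307.086) = 284669 J = 68.04 kcal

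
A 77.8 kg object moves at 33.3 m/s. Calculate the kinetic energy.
KE = ½mv² = ½(77.8)(33.3)² = 43140 J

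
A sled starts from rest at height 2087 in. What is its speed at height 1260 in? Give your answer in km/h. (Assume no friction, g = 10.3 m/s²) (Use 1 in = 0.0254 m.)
Convert to SI: h₁−h₂ = 21.0058 m
mgh₁ = mgh₂ + ½mv² ⇒ v = √(2g(h₁−h₂)) = √(2·10.3·21.0058) = 20.8019 m/s = 74.89 km/h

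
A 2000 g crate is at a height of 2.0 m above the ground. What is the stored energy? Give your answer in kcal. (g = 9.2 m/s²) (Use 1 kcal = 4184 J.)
Convert to SI: m = 2.0 kg, h = 2.0 m
PE = mgh = (2.0)(9.2)(2.0) = 36.8 J = 0.008795 kcal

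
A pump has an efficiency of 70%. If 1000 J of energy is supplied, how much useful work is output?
W_out = η·W_in = 0.7·1000 = 700.0 J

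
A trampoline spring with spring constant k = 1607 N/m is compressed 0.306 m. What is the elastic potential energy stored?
PE = ½kx² = ½(1607)(0.306)² = 75.24 J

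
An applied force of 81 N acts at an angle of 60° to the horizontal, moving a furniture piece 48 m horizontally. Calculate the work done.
W = F·d·cosθ = (81)(48)cos(60°) = 1944 J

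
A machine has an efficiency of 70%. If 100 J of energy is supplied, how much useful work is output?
W_out = η·W_in = 0.7·100 = 70.0 J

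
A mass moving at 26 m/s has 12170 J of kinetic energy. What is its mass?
m = 2·KE/v² = 2·12170/(26)² = 36.01 kg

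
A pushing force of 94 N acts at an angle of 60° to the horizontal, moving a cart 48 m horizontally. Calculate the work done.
W = F·d·cosθ = (94)(48)cos(60°) = 2256 J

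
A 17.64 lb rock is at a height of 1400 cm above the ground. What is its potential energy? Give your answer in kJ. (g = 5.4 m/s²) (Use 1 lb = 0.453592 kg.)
Convert to SI: m = 8.00136 kg, h = 14.0 m
PE = mgh = (8.00136)(5.4)(14.0) = 604.903 J = 0.6049 kJ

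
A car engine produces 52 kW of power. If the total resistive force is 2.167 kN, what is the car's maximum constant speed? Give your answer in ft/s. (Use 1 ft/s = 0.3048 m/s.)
Convert to SI: F = 2167.0 N
P = Fv ⇒ v = P/F = 52000 W/2167.0 N = 23.9963 m/s = 78.73 ft/s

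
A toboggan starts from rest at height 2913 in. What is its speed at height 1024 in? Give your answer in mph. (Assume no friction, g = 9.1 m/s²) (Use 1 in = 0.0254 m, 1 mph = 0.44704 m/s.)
Convert to SI: h₁−h₂ = 47.9806 m
mgh₁ = mgh₂ + ½mv² ⇒ v = √(2g(h₁−h₂)) = √(2·9.1·47.9806) = 29.5508 m/s = 66.1 mph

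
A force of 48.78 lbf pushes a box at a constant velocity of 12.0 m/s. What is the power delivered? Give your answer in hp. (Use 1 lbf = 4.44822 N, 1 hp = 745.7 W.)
Convert to SI: F = 216.984 N, v = 12.0 m/s
P = Fv = (216.984)(12.0) = 2603.81 W = 3.492 hp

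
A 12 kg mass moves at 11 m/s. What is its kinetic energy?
KE = ½mv² = ½(12)(11)² = 726.0 J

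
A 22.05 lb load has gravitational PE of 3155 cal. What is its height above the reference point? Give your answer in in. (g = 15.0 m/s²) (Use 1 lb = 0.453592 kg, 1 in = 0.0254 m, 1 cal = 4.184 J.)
Convert to SI: m = 10.0017 kg, PE = 13200.5 J
h = PE/(mg) = 13200.5/(10.0017·15.0) = 87.9885 m = 3464 in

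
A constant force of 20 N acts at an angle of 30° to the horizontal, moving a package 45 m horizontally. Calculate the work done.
W = F·d·cosθ = (20)(45)cos(30°) = 779.4 J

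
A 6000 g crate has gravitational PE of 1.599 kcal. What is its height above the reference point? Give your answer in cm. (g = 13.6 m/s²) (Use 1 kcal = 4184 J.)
Convert to SI: m = 6.0 kg, PE = 6690.22 J
h = PE/(mg) = 6690.22/(6.0·13.6) = 81.9879 m = 8199 cm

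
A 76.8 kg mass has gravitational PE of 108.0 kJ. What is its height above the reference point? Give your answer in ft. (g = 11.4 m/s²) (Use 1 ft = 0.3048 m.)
Convert to SI: m = 76.8 kg, PE = 108000 J
h = PE/(mg) = 108000/(76.8·11.4) = 123.355 m = 404.7 ft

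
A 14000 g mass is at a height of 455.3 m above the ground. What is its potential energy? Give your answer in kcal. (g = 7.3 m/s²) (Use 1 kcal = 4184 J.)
Convert to SI: m = 14.0 kg, h = 455.3 m
PE = mgh = (14.0)(7.3)(455.3) = 46531.7 J = 11.12 kcal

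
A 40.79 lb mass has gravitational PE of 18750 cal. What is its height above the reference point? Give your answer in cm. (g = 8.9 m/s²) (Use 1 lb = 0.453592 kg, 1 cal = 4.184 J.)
Convert to SI: m = 18.502 kg, PE = 78450.0 J
h = PE/(mg) = 78450.0/(18.502·8.9) = 476.413 m = 47640 cm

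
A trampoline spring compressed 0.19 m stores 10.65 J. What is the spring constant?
k = 2·PE/x² = 2·10.65/(0.19)² = 590.0 N/m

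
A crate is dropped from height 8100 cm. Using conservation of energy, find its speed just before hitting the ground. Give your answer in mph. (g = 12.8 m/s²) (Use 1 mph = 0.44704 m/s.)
Convert to SI: h = 81.0 m
mgh = ½mv² ⇒ v = √(2gh) = √(2·12.8·81.0) = 45.5368 m/s = 101.9 mph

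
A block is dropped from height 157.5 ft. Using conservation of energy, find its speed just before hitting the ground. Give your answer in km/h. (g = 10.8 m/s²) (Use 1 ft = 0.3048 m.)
Convert to SI: h = 48.006 m
mgh = ½mv² ⇒ v = √(2gh) = √(2·10.8·48.006) = 32.2014 m/s = 115.9 km/h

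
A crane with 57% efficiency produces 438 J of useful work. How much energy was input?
W_in = W_out/η = 438/0.57 = 768.4 J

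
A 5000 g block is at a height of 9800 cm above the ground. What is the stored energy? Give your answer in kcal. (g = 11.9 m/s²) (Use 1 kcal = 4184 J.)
Convert to SI: m = 5.0 kg, h = 98.0 m
PE = mgh = (5.0)(11.9)(98.0) = 5831.0 J = 1.394 kcal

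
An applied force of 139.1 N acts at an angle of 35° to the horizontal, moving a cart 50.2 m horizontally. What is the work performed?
W = F·d·cosθ = (139.1)(50.2)cos(35°) = 5720 J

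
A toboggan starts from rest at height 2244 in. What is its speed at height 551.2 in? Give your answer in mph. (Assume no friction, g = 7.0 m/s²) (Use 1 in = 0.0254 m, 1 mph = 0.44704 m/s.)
Convert to SI: h₁−h₂ = 42.9971 m
mgh₁ = mgh₂ + ½mv² ⇒ v = √(2g(h₁−h₂)) = √(2·7.0·42.9971) = 24.5349 m/s = 54.88 mph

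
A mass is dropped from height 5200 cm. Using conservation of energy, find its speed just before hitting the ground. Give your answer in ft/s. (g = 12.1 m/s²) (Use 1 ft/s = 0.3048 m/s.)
Convert to SI: h = 52.0 m
mgh = ½mv² ⇒ v = √(2gh) = √(2·12.1·52.0) = 35.4739 m/s = 116.4 ft/s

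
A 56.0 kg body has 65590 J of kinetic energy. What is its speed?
v = √(2·KE/m) = √(2·65590/56.0) = 48.4 m/s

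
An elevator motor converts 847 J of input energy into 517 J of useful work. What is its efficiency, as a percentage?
η = W_out/W_in = 517/847 = 61.04%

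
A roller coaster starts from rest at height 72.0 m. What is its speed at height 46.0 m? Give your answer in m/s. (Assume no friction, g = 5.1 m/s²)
mgh₁ = mgh₂ + ½mv² ⇒ v = √(2g(h₁−h₂)) = √(2·5.1·26.0) = 16.28 m/s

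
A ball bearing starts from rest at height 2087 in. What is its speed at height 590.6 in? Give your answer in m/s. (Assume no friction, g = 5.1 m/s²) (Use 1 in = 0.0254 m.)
Convert to SI: h₁−h₂ = 38.0086 m
mgh₁ = mgh₂ + ½mv² ⇒ v = √(2g(h₁−h₂)) = √(2·5.1·38.0086) = 19.69 m/s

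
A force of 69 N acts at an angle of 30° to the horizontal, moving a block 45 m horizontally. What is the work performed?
W = F·d·cosθ = (69)(45)cos(30°) = 2689 J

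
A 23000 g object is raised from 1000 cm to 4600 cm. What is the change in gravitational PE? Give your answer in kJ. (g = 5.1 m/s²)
Convert to SI: m = 23.0 kg, Δh = 36.0 m
ΔPE = mgΔh = (23.0)(5.1)(36.0) = 4222.8 J = 4.223 kJ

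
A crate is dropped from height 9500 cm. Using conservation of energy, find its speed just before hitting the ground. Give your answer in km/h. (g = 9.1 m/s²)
Convert to SI: h = 95.0 m
mgh = ½mv² ⇒ v = √(2gh) = √(2·9.1·95.0) = 41.5812 m/s = 149.7 km/h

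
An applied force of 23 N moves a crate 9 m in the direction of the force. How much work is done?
W = F·d = (23)(9) = 207.0 J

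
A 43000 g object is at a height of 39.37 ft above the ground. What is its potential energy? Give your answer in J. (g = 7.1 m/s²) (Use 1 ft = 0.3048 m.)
Convert to SI: m = 43.0 kg, h = 12.0 m
PE = mgh = (43.0)(7.1)(12.0) = 3664 J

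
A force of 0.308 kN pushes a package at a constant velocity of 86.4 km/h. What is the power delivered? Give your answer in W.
Convert to SI: F = 308.0 N, v = 24.0 m/s
P = Fv = (308.0)(24.0) = 7392 W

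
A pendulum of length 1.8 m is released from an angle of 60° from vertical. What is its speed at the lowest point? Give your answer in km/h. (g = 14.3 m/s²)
h = L(1 − cosθ) = 1.8(1 − cos60°) = 0.9 m
v = √(2gh) = √(2·14.3·0.9) = 5.07346 m/s = 18.26 km/h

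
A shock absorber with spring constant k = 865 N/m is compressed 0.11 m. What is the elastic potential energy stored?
PE = ½kx² = ½(865)(0.11)² = 5.233 J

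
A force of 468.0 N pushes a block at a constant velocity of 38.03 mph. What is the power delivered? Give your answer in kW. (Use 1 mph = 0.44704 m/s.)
Convert to SI: F = 468.0 N, v = 17.0009 m/s
P = Fv = (468.0)(17.0009) = 7956.44 W = 7.956 kW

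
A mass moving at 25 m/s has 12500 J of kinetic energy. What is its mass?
m = 2·KE/v² = 2·12500/(25)² = 40.0 kg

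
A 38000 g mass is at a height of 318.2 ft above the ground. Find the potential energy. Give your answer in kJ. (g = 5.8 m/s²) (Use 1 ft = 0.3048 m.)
Convert to SI: m = 38.0 kg, h = 96.9874 m
PE = mgh = (38.0)(5.8)(96.9874) = 21376.0 J = 21.38 kJ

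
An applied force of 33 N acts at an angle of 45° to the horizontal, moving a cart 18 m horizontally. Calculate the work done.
W = F·d·cosθ = (33)(18)cos(45°) = 420.0 J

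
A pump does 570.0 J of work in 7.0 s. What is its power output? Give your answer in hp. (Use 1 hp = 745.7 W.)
P = W/t = 570.0/7.0 = 81.4286 W = 0.1092 hp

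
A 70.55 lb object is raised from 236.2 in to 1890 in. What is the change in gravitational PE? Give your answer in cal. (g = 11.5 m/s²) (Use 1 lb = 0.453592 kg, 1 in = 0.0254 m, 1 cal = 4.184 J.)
Convert to SI: m = 32.0009 kg, Δh = 42.0065 m
ΔPE = mgΔh = (32.0009)(11.5)(42.0065) = 15458.8 J = 3695 cal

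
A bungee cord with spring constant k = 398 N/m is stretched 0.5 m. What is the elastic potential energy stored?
PE = ½kx² = ½(398)(0.5)² = 49.75 J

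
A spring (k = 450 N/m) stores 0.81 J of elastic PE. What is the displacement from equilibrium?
x = √(2·PE/k) = √(2·0.81/450) = 0.06 m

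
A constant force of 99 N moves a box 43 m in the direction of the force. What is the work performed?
W = F·d = (99)(43) = 4257 J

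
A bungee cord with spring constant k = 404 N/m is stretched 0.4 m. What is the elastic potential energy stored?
PE = ½kx² = ½(404)(0.4)² = 32.32 J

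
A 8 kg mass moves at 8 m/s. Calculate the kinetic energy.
KE = ½mv² = ½(8)(8)² = 256.0 J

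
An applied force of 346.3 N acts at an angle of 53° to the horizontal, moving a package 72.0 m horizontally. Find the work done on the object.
W = F·d·cosθ = (346.3)(72.0)cos(53°) = 15010 J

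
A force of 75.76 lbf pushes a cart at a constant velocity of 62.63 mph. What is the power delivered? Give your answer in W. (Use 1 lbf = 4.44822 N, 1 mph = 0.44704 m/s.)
Convert to SI: F = 336.997 N, v = 27.9981 m/s
P = Fv = (336.997)(27.9981) = 9435 W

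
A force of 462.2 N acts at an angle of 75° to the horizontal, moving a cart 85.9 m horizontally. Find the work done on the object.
W = F·d·cosθ = (462.2)(85.9)cos(75°) = 10280 J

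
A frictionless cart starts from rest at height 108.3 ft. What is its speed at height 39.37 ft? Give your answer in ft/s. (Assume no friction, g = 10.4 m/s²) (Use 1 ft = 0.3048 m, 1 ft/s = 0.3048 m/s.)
Convert to SI: h₁−h₂ = 21.0099 m
mgh₁ = mgh₂ + ½mv² ⇒ v = √(2g(h₁−h₂)) = √(2·10.4·21.0099) = 20.9047 m/s = 68.58 ft/s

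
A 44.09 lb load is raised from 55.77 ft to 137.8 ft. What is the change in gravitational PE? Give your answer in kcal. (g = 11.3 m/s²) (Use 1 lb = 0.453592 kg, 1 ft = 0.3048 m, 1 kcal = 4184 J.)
Convert to SI: m = 19.9989 kg, Δh = 25.0027 m
ΔPE = mgΔh = (19.9989)(11.3)(25.0027) = 5650.3 J = 1.35 kcal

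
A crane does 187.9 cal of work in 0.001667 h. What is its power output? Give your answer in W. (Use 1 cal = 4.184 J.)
Convert to SI: W = 786.174 J, t = 6.0012 s
P = W/t = 786.174/6.0012 = 131.0 W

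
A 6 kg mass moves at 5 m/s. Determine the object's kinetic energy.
KE = ½mv² = ½(6)(5)² = 75.0 J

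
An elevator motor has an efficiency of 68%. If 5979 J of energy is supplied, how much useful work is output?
W_out = η·W_in = 0.68·5979 = 4065.72 J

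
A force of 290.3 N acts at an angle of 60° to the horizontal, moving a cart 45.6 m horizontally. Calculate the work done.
W = F·d·cosθ = (290.3)(45.6)cos(60°) = 6619 J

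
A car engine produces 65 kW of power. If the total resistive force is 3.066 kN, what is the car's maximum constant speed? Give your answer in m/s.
Convert to SI: F = 3066.0 N
P = Fv ⇒ v = P/F = 65000 W/3066.0 N = 21.2 m/s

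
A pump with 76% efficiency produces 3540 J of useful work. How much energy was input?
W_in = W_out/η = 3540/0.76 = 4658 J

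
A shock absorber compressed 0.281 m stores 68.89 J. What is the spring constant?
k = 2·PE/x² = 2·68.89/(0.281)² = 1745 N/m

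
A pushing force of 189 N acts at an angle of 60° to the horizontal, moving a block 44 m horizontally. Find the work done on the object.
W = F·d·cosθ = (189)(44)cos(60°) = 4158 J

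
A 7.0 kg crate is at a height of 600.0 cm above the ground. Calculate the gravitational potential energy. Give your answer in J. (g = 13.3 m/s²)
Convert to SI: m = 7.0 kg, h = 6.0 m
PE = mgh = (7.0)(13.3)(6.0) = 558.6 J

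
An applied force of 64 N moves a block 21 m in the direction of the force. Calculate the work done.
W = F·d = (64)(21) = 1344 J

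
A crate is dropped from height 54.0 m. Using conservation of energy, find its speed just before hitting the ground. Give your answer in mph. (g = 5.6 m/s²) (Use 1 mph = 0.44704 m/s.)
mgh = ½mv² ⇒ v = √(2gh) = √(2·5.6·54.0) = 24.5927 m/s = 55.01 mph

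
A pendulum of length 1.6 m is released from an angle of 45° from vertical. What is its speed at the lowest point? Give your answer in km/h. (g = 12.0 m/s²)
h = L(1 − cosθ) = 1.6(1 − cos45°) = 0.468629 m
v = √(2gh) = √(2·12.0·0.468629) = 3.35367 m/s = 12.07 km/h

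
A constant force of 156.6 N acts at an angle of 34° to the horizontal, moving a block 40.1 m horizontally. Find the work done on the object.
W = F·d·cosθ = (156.6)(40.1)cos(34°) = 5206 J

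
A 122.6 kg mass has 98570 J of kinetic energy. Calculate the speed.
v = √(2·KE/m) = √(2·98570/122.6) = 40.1 m/s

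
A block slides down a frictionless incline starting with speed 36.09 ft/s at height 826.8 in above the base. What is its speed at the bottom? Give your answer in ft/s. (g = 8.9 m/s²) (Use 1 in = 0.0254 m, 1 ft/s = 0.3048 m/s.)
Convert to SI: v₀ = 11.0002 m/s, h = 21.0007 m
½mv₀² + mgh = ½mv² ⇒ v = √(v₀² + 2gh) = √(11.0002² + 2·8.9·21.0007) = 22.2445 m/s = 72.98 ft/s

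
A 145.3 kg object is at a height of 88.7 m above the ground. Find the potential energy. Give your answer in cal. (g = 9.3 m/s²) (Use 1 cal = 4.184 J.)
PE = mgh = (145.3)(9.3)(88.7) = 119859 J = 28650 cal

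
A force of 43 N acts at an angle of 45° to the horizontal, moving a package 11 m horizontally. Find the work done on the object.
W = F·d·cosθ = (43)(11)cos(45°) = 334.5 J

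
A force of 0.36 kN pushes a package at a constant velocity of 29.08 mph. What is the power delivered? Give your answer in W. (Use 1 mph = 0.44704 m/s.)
Convert to SI: F = 360.0 N, v = 12.9999 m/s
P = Fv = (360.0)(12.9999) = 4680 W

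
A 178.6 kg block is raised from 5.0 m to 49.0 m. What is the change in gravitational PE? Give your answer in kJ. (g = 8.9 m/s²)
ΔPE = mgΔh = (178.6)(8.9)(44.0) = 69939.8 J = 69.94 kJ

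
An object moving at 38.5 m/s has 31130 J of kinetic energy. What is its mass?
m = 2·KE/v² = 2·31130/(38.5)² = 42.0 kg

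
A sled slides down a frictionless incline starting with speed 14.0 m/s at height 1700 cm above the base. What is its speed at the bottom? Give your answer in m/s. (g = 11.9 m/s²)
Convert to SI: v₀ = 14.0 m/s, h = 17.0 m
½mv₀² + mgh = ½mv² ⇒ v = √(v₀² + 2gh) = √(14.0² + 2·11.9·17.0) = 24.51 m/s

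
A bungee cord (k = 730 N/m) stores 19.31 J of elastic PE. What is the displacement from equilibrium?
x = √(2·PE/k) = √(2·19.31/730) = 0.23 m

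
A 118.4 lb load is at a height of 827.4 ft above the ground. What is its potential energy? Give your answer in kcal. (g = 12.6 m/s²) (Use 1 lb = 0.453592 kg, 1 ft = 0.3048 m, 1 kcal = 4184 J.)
Convert to SI: m = 53.7053 kg, h = 252.192 m
PE = mgh = (53.7053)(12.6)(252.192) = 170655 J = 40.79 kcal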